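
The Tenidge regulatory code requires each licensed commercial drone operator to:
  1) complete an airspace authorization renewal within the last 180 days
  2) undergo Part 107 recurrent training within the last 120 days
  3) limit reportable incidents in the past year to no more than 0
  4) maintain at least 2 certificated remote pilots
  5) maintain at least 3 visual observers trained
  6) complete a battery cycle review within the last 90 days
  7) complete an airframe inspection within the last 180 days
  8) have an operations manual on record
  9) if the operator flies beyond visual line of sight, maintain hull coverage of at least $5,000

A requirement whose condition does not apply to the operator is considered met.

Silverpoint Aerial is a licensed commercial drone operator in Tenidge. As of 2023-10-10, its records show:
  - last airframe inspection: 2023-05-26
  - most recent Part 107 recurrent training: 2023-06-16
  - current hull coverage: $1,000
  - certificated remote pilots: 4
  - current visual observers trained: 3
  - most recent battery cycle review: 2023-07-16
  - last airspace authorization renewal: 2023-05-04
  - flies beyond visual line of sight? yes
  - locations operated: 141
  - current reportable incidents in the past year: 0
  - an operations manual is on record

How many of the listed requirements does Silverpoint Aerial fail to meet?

1. airspace authorization renewal 159 days ago vs limit 180 → met
2. Part 107 recurrent training 116 days ago vs limit 120 → met
3. reportable incidents in the past year 0 ≤ 0 → met
4. certificated remote pilots 4 ≥ 2 → met
5. visual observers trained 3 ≥ 3 → met
6. battery cycle review 86 days ago vs limit 90 → met
7. airframe inspection 137 days ago vs limit 180 → met
8. operations manual present → met
9. condition 'flies beyond visual line of sight' holds; hull coverage $1,000 < $5,000 → not met
Not met: 1 of 9

1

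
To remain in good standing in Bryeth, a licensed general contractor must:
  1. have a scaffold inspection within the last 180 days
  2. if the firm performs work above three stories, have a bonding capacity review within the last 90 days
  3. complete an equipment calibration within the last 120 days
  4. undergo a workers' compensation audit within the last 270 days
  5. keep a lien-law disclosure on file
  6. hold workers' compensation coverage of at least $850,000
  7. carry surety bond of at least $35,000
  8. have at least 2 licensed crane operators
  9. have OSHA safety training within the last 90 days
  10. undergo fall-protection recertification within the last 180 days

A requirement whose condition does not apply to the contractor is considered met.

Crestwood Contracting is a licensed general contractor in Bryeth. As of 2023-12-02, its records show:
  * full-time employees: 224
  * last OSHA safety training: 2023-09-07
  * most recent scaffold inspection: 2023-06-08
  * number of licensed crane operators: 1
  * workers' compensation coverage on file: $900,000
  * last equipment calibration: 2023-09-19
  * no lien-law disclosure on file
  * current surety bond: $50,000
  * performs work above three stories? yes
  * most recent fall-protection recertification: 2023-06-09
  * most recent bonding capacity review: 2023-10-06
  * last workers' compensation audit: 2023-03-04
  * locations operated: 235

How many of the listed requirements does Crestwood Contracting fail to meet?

1. scaffold inspection 177 days ago vs limit 180 → met
2. condition 'performs work above three stories' holds; bonding capacity review 57 days ago vs limit 90 → met
3. equipment calibration 74 days ago vs limit 120 → met
4. workers' compensation audit 273 days ago vs limit 270 → not met
5. lien-law disclosure absent → not met
6. workers' compensation coverage $900,000 ≥ $850,000 → met
7. surety bond $50,000 ≥ $35,000 → met
8. licensed crane operators 1 < 2 → not met
9. OSHA safety training 86 days ago vs limit 90 → met
10. fall-protection recertification 176 days ago vs limit 180 → met
Not met: 3 of 10

3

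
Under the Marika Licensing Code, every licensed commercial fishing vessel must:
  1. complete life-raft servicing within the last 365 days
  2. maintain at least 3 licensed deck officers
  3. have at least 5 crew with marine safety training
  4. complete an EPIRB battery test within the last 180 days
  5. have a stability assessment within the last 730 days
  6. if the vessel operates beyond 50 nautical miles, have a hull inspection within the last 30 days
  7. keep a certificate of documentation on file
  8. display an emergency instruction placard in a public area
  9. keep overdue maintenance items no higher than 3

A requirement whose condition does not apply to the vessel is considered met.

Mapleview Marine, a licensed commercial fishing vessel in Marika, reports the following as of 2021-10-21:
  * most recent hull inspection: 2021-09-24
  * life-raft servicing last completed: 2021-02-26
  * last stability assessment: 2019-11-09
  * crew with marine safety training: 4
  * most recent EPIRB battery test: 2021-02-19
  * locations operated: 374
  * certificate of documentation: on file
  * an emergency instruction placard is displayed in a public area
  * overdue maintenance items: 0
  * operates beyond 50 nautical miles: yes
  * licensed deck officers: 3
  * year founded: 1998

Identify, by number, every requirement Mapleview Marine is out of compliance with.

1. life-raft servicing 237 days ago vs limit 365 → met
2. licensed deck officers 3 ≥ 3 → met
3. crew with marine safety training 4 < 5 → not met
4. EPIRB battery test 244 days ago vs limit 180 → not met
5. stability assessment 712 days ago vs limit 730 → met
6. condition 'operates beyond 50 nautical miles' holds; hull inspection 27 days ago vs limit 30 → met
7. certificate of documentation present → met
8. emergency instruction placard present → met
9. overdue maintenance items 0 ≤ 3 → met
Not met: 3, 4

3, 4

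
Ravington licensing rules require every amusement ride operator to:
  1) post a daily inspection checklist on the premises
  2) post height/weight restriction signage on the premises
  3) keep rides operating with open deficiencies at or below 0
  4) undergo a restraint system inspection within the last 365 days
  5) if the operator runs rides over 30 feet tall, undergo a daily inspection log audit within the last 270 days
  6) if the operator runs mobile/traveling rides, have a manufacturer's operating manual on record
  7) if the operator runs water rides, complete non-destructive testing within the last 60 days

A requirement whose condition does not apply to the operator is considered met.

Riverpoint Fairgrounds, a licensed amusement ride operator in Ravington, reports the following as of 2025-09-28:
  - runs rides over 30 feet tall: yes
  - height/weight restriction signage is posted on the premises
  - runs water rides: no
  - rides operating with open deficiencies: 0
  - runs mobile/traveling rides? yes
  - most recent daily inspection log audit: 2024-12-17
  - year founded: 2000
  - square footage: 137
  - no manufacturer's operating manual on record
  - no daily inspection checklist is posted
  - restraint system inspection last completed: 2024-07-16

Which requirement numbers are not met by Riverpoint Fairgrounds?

1. daily inspection checklist absent → not met
2. height/weight restriction signage present → met
3. rides operating with open deficiencies 0 ≤ 0 → met
4. restraint system inspection 439 days ago vs limit 365 → not met
5. condition 'runs rides over 30 feet tall' holds; daily inspection log audit 285 days ago vs limit 270 → not met
6. condition 'runs mobile/traveling rides' holds; manufacturer's operating manual absent → not met
7. condition 'runs water rides' does not hold → requirement n/a → met
Not met: 1, 4, 5, 6

1, 4, 5, 6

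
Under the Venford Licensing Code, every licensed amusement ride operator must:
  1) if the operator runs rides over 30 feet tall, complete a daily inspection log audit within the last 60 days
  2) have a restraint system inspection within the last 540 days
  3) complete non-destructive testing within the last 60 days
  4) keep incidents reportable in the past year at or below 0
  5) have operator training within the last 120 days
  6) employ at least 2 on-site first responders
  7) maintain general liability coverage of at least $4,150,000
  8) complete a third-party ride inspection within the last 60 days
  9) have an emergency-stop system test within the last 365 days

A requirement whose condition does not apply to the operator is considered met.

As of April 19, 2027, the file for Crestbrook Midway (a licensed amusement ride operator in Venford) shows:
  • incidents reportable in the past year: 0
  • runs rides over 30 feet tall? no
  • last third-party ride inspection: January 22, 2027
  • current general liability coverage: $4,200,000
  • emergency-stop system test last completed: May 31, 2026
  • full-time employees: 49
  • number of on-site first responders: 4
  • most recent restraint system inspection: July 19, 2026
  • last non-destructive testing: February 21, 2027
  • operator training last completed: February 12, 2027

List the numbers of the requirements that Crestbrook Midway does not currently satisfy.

8

1. condition 'runs rides over 30 feet tall' does not hold → requirement n/a → met
2. restraint system inspection 274 days ago vs limit 540 → met
3. non-destructive testing 57 days ago vs limit 60 → met
4. incidents reportable in the past year 0 ≤ 0 → met
5. operator training 66 days ago vs limit 120 → met
6. on-site first responders 4 ≥ 2 → met
7. general liability coverage $4,200,000 ≥ $4,150,000 → met
8. third-party ride inspection 87 days ago vs limit 60 → not met
9. emergency-stop system test 323 days ago vs limit 365 → met
Not met: 8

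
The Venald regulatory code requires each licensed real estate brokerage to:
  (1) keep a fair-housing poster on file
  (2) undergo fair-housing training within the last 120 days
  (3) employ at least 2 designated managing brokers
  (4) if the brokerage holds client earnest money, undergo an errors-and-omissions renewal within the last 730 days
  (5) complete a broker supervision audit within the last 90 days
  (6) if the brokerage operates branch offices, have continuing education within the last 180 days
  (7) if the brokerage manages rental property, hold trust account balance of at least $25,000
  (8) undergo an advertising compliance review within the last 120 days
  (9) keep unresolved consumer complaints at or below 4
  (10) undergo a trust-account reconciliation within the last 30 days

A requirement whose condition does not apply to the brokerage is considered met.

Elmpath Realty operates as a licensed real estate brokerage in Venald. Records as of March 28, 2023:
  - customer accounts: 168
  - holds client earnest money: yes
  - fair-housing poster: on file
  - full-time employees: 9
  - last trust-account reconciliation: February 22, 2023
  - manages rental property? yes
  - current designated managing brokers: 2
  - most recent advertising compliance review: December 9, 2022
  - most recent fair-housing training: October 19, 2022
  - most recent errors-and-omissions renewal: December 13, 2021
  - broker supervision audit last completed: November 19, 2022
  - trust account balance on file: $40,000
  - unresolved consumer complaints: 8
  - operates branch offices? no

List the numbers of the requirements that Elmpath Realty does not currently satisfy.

1. fair-housing poster present → met
2. fair-housing training 160 days ago vs limit 120 → not met
3. designated managing brokers 2 ≥ 2 → met
4. condition 'holds client earnest money' holds; errors-and-omissions renewal 470 days ago vs limit 730 → met
5. broker supervision audit 129 days ago vs limit 90 → not met
6. condition 'operates branch offices' does not hold → requirement n/a → met
7. condition 'manages rental property' holds; trust account balance $40,000 ≥ $25,000 → met
8. advertising compliance review 109 days ago vs limit 120 → met
9. unresolved consumer complaints 8 > 4 → not met
10. trust-account reconciliation 34 days ago vs limit 30 → not met
Not met: 2, 5, 9, 10

2, 5, 9, 10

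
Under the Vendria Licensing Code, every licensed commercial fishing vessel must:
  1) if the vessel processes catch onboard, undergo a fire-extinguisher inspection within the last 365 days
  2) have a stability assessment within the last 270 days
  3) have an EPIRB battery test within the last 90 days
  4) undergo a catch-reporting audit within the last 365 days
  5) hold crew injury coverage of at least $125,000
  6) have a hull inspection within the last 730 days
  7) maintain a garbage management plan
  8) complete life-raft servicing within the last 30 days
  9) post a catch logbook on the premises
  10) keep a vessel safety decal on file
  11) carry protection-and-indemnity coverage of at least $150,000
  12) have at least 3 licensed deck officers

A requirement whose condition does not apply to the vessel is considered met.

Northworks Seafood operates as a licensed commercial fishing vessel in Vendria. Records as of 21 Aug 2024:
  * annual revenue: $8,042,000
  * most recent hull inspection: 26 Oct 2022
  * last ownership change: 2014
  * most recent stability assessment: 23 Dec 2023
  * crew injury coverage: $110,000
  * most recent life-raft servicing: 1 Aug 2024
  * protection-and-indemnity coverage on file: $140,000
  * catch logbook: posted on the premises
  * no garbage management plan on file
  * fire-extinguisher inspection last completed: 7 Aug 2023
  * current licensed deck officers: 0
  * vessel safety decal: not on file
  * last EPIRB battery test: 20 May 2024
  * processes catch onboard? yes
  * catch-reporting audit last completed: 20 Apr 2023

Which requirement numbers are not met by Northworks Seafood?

1, 3, 4, 5, 7, 10, 11, 12

1. condition 'processes catch onboard' holds; fire-extinguisher inspection 380 days ago vs limit 365 → not met
2. stability assessment 242 days ago vs limit 270 → met
3. EPIRB battery test 93 days ago vs limit 90 → not met
4. catch-reporting audit 489 days ago vs limit 365 → not met
5. crew injury coverage $110,000 < $125,000 → not met
6. hull inspection 665 days ago vs limit 730 → met
7. garbage management plan absent → not met
8. life-raft servicing 20 days ago vs limit 30 → met
9. catch logbook present → met
10. vessel safety decal absent → not met
11. protection-and-indemnity coverage $140,000 < $150,000 → not met
12. licensed deck officers 0 < 3 → not met
Not met: 1, 3, 4, 5, 7, 10, 11, 12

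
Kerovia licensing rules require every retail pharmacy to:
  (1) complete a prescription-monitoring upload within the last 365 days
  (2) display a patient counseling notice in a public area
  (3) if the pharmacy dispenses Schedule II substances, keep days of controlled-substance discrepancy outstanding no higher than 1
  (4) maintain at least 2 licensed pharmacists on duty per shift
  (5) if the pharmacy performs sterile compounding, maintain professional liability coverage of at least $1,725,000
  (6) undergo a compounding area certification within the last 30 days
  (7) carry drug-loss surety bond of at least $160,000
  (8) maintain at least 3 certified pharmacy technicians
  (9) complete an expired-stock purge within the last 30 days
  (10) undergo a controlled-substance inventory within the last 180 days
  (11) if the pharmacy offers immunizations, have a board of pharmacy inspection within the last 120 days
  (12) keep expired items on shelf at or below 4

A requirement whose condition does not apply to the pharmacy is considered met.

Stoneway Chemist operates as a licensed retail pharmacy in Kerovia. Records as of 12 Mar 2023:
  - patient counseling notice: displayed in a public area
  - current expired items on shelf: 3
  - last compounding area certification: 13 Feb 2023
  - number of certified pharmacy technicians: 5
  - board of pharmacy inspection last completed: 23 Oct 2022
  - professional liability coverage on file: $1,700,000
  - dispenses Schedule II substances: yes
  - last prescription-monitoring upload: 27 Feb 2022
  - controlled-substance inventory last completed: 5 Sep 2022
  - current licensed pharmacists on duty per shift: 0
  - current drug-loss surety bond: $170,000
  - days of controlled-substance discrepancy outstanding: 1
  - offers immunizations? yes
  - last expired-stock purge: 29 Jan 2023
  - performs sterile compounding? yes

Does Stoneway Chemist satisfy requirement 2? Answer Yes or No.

2. patient counseling notice present → met

Yes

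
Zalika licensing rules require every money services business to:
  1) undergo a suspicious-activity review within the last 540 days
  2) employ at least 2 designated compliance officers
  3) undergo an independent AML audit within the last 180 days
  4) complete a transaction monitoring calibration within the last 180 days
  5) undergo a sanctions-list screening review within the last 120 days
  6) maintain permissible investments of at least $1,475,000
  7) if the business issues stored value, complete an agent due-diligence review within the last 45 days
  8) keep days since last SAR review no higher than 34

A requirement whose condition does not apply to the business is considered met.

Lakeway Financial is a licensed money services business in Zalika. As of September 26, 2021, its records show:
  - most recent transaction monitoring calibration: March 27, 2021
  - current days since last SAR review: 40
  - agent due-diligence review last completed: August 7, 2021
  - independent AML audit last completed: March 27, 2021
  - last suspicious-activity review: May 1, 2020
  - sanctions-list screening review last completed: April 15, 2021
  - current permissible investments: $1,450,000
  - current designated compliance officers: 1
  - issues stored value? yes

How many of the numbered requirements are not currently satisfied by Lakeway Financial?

7

1. suspicious-activity review 513 days ago vs limit 540 → met
2. designated compliance officers 1 < 2 → not met
3. independent AML audit 183 days ago vs limit 180 → not met
4. transaction monitoring calibration 183 days ago vs limit 180 → not met
5. sanctions-list screening review 164 days ago vs limit 120 → not met
6. permissible investments $1,450,000 < $1,475,000 → not met
7. condition 'issues stored value' holds; agent due-diligence review 50 days ago vs limit 45 → not met
8. days since last SAR review 40 > 34 → not met
Not met: 7 of 8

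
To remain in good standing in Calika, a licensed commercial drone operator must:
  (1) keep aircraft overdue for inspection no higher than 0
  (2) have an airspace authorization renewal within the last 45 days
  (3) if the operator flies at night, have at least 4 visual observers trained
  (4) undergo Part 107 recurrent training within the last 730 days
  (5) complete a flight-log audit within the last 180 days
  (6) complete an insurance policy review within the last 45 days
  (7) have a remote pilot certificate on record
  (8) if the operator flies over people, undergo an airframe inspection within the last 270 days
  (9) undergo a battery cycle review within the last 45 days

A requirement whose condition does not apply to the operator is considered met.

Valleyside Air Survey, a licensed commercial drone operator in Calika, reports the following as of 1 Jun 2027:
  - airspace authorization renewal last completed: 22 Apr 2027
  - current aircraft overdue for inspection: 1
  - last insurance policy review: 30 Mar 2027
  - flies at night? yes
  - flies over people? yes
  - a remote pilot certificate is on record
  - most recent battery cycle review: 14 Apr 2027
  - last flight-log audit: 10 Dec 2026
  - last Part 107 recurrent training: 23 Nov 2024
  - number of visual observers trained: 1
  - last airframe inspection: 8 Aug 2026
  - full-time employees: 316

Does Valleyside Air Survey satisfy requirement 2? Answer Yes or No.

Yes

2. airspace authorization renewal 40 days ago vs limit 45 → met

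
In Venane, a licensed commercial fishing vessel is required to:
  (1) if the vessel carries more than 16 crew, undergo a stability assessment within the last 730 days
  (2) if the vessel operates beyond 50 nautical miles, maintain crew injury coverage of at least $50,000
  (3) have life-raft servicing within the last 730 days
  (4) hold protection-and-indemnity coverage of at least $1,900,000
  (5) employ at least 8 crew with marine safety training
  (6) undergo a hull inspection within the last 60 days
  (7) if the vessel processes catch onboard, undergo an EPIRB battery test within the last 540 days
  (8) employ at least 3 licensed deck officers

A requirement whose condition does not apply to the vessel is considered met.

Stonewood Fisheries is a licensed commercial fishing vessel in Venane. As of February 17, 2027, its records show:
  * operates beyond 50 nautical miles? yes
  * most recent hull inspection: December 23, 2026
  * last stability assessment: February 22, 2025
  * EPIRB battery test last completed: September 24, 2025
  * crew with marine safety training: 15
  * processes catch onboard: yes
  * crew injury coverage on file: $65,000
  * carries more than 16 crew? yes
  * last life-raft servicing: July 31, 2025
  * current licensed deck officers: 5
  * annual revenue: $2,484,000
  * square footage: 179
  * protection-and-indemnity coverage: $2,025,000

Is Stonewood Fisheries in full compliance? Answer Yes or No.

1. condition 'carries more than 16 crew' holds; stability assessment 725 days ago vs limit 730 → met
2. condition 'operates beyond 50 nautical miles' holds; crew injury coverage $65,000 ≥ $50,000 → met
3. life-raft servicing 566 days ago vs limit 730 → met
4. protection-and-indemnity coverage $2,025,000 ≥ $1,900,000 → met
5. crew with marine safety training 15 ≥ 8 → met
6. hull inspection 56 days ago vs limit 60 → met
7. condition 'processes catch onboard' holds; EPIRB battery test 511 days ago vs limit 540 → met
8. licensed deck officers 5 ≥ 3 → met
All met.

Yes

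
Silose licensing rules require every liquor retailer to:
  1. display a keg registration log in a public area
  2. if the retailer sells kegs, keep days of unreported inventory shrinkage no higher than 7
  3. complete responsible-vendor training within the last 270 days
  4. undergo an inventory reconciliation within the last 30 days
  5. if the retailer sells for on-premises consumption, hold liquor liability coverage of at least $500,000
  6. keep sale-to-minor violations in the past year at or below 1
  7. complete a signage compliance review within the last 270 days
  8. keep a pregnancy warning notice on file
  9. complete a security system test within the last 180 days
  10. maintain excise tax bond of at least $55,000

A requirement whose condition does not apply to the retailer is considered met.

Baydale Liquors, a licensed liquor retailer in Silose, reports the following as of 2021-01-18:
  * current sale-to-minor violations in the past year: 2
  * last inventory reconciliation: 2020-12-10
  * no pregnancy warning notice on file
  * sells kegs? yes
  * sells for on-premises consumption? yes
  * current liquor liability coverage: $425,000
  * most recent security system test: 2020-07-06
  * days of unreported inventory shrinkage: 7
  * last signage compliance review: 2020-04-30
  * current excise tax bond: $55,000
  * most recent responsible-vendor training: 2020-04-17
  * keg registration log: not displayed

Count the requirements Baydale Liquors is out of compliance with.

1. keg registration log absent → not met
2. condition 'sells kegs' holds; days of unreported inventory shrinkage 7 ≤ 7 → met
3. responsible-vendor training 276 days ago vs limit 270 → not met
4. inventory reconciliation 39 days ago vs limit 30 → not met
5. condition 'sells for on-premises consumption' holds; liquor liability coverage $425,000 < $500,000 → not met
6. sale-to-minor violations in the past year 2 > 1 → not met
7. signage compliance review 263 days ago vs limit 270 → met
8. pregnancy warning notice absent → not met
9. security system test 196 days ago vs limit 180 → not met
10. excise tax bond $55,000 ≥ $55,000 → met
Not met: 7 of 10

7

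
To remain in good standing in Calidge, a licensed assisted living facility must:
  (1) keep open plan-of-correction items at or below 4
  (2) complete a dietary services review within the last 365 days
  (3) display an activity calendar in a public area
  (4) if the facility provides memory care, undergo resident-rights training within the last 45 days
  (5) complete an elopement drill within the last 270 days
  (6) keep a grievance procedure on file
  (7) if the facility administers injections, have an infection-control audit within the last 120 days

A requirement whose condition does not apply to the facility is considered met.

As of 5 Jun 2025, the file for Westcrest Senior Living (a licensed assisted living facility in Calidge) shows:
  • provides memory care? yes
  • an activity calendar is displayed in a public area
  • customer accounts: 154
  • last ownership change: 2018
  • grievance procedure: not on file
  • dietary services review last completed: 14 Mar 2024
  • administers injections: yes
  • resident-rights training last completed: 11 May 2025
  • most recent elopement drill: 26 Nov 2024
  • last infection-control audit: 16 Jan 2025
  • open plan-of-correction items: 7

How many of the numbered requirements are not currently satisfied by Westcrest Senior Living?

4

1. open plan-of-correction items 7 > 4 → not met
2. dietary services review 448 days ago vs limit 365 → not met
3. activity calendar present → met
4. condition 'provides memory care' holds; resident-rights training 25 days ago vs limit 45 → met
5. elopement drill 191 days ago vs limit 270 → met
6. grievance procedure absent → not met
7. condition 'administers injections' holds; infection-control audit 140 days ago vs limit 120 → not met
Not met: 4 of 7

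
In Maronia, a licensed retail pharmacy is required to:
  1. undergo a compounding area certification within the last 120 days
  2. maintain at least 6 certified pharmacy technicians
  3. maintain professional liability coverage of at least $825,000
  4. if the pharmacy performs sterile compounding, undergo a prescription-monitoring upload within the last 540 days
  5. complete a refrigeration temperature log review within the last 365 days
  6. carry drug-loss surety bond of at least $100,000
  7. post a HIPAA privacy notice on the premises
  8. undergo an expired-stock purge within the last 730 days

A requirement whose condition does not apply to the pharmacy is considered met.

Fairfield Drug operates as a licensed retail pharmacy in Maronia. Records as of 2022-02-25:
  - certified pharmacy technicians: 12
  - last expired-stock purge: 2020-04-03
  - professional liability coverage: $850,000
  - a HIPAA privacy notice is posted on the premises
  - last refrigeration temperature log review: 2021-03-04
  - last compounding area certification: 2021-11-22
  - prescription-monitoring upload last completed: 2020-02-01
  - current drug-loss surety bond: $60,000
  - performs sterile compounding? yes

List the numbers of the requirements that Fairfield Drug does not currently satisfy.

4, 6

1. compounding area certification 95 days ago vs limit 120 → met
2. certified pharmacy technicians 12 ≥ 6 → met
3. professional liability coverage $850,000 ≥ $825,000 → met
4. condition 'performs sterile compounding' holds; prescription-monitoring upload 755 days ago vs limit 540 → not met
5. refrigeration temperature log review 358 days ago vs limit 365 → met
6. drug-loss surety bond $60,000 < $100,000 → not met
7. HIPAA privacy notice present → met
8. expired-stock purge 693 days ago vs limit 730 → met
Not met: 4, 6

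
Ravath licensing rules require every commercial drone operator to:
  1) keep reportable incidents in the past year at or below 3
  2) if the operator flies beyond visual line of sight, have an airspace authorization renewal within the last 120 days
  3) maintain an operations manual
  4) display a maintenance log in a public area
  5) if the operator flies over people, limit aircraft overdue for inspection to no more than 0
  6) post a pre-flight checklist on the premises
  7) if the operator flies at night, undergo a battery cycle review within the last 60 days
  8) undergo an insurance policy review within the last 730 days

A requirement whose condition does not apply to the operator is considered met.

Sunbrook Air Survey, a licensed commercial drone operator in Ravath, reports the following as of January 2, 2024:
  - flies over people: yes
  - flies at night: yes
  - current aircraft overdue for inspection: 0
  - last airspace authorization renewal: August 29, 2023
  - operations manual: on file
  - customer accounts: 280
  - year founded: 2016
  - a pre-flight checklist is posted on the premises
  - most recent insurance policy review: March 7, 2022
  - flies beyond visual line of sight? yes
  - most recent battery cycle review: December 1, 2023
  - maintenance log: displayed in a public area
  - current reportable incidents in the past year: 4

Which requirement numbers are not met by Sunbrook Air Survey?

1, 2

1. reportable incidents in the past year 4 > 3 → not met
2. condition 'flies beyond visual line of sight' holds; airspace authorization renewal 126 days ago vs limit 120 → not met
3. operations manual present → met
4. maintenance log present → met
5. condition 'flies over people' holds; aircraft overdue for inspection 0 ≤ 0 → met
6. pre-flight checklist present → met
7. condition 'flies at night' holds; battery cycle review 32 days ago vs limit 60 → met
8. insurance policy review 666 days ago vs limit 730 → met
Not met: 1, 2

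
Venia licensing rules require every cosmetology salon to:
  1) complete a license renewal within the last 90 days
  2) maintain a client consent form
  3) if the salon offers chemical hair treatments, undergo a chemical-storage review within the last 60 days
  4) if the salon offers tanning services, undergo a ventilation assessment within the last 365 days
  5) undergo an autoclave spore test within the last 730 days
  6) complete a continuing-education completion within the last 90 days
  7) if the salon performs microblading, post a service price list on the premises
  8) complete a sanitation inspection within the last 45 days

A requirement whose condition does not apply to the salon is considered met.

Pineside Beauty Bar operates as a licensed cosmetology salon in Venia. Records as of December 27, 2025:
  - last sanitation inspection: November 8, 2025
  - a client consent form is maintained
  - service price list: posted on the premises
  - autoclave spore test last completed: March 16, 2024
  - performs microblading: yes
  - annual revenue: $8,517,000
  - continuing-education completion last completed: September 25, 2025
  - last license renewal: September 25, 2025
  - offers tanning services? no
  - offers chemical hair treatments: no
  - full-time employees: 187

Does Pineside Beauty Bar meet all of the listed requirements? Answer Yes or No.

No

1. license renewal 93 days ago vs limit 90 → not met
2. client consent form present → met
3. condition 'offers chemical hair treatments' does not hold → requirement n/a → met
4. condition 'offers tanning services' does not hold → requirement n/a → met
5. autoclave spore test 651 days ago vs limit 730 → met
6. continuing-education completion 93 days ago vs limit 90 → not met
7. condition 'performs microblading' holds; service price list present → met
8. sanitation inspection 49 days ago vs limit 45 → not met
Not met: 1, 6, 8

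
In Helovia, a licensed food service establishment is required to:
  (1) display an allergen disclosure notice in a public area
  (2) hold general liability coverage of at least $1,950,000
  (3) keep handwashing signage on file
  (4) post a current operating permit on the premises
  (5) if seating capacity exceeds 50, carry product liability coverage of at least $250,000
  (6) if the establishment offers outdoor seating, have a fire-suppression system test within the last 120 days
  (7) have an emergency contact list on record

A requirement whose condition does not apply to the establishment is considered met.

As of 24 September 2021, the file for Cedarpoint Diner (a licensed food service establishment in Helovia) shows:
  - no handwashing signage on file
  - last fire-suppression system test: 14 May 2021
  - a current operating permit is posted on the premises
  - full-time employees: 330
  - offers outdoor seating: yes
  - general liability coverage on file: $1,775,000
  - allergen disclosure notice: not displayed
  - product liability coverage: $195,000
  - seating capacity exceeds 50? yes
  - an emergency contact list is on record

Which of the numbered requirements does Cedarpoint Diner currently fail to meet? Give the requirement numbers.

1. allergen disclosure notice absent → not met
2. general liability coverage $1,775,000 < $1,950,000 → not met
3. handwashing signage absent → not met
4. current operating permit present → met
5. condition 'seating capacity exceeds 50' holds; product liability coverage $195,000 < $250,000 → not met
6. condition 'offers outdoor seating' holds; fire-suppression system test 133 days ago vs limit 120 → not met
7. emergency contact list present → met
Not met: 1, 2, 3, 5, 6

1, 2, 3, 5, 6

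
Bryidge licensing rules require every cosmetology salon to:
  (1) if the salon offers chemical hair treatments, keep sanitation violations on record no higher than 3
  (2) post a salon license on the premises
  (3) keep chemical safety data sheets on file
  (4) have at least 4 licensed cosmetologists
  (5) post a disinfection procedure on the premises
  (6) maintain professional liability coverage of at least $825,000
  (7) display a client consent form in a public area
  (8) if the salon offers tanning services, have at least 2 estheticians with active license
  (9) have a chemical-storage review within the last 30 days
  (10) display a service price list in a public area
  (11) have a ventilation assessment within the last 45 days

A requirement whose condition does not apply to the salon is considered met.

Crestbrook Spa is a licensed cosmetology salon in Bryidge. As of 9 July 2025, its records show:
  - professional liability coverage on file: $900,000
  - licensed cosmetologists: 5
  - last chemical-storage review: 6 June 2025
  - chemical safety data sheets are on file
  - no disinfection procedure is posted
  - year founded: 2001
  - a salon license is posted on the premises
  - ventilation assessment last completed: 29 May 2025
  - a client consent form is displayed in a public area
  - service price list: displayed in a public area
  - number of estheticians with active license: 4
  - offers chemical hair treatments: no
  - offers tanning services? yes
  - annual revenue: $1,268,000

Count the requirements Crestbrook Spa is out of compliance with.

1. condition 'offers chemical hair treatments' does not hold → requirement n/a → met
2. salon license present → met
3. chemical safety data sheets present → met
4. licensed cosmetologists 5 ≥ 4 → met
5. disinfection procedure absent → not met
6. professional liability coverage $900,000 ≥ $825,000 → met
7. client consent form present → met
8. condition 'offers tanning services' holds; estheticians with active license 4 ≥ 2 → met
9. chemical-storage review 33 days ago vs limit 30 → not met
10. service price list present → met
11. ventilation assessment 41 days ago vs limit 45 → met
Not met: 2 of 11

2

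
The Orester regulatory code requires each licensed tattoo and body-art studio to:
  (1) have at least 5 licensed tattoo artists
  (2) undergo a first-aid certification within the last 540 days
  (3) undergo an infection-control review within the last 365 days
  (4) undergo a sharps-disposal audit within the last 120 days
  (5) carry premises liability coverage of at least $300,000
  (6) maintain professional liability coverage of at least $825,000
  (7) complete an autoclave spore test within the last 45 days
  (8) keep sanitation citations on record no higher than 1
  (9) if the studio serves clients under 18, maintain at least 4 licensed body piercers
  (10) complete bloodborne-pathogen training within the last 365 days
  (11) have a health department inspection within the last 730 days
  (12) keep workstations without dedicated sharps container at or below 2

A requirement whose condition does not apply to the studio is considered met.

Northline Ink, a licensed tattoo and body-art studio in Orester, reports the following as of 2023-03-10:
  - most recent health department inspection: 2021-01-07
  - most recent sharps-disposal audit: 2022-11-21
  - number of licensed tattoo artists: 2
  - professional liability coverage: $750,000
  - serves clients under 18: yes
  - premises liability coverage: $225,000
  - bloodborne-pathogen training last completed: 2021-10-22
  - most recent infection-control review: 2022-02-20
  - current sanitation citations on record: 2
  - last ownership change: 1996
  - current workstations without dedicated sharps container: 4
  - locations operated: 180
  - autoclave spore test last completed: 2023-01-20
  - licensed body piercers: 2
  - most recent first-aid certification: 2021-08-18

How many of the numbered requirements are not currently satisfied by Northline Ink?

1. licensed tattoo artists 2 < 5 → not met
2. first-aid certification 569 days ago vs limit 540 → not met
3. infection-control review 383 days ago vs limit 365 → not met
4. sharps-disposal audit 109 days ago vs limit 120 → met
5. premises liability coverage $225,000 < $300,000 → not met
6. professional liability coverage $750,000 < $825,000 → not met
7. autoclave spore test 49 days ago vs limit 45 → not met
8. sanitation citations on record 2 > 1 → not met
9. condition 'serves clients under 18' holds; licensed body piercers 2 < 4 → not met
10. bloodborne-pathogen training 504 days ago vs limit 365 → not met
11. health department inspection 792 days ago vs limit 730 → not met
12. workstations without dedicated sharps container 4 > 2 → not met
Not met: 11 of 12

11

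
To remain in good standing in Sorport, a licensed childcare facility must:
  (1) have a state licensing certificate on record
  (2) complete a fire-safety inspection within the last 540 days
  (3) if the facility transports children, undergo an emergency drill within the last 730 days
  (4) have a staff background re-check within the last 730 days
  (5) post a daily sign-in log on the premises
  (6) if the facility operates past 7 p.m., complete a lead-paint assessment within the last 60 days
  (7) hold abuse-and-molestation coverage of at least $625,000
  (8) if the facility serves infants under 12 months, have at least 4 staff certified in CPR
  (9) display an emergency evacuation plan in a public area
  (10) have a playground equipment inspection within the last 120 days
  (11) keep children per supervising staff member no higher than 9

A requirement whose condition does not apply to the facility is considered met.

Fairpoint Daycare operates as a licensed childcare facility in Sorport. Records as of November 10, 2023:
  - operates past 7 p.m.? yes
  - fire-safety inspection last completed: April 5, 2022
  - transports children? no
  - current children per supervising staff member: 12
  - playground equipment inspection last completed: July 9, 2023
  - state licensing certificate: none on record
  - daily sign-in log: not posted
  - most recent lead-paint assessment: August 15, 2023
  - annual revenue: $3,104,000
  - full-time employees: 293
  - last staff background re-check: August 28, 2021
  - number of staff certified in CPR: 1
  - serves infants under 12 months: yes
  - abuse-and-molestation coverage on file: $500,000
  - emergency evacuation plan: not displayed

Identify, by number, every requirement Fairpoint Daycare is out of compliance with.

1, 2, 4, 5, 6, 7, 8, 9, 10, 11

1. state licensing certificate absent → not met
2. fire-safety inspection 584 days ago vs limit 540 → not met
3. condition 'transports children' does not hold → requirement n/a → met
4. staff background re-check 804 days ago vs limit 730 → not met
5. daily sign-in log absent → not met
6. condition 'operates past 7 p.m.' holds; lead-paint assessment 87 days ago vs limit 60 → not met
7. abuse-and-molestation coverage $500,000 < $625,000 → not met
8. condition 'serves infants under 12 months' holds; staff certified in CPR 1 < 4 → not met
9. emergency evacuation plan absent → not met
10. playground equipment inspection 124 days ago vs limit 120 → not met
11. children per supervising staff member 12 > 9 → not met
Not met: 1, 2, 4, 5, 6, 7, 8, 9, 10, 11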